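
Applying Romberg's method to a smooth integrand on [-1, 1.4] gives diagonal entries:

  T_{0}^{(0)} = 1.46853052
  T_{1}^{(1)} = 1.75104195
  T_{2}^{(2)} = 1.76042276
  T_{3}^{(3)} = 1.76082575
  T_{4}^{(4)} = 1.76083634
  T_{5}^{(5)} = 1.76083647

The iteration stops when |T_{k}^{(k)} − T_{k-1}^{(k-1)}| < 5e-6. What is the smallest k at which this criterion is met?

k = 5

|T_{1}^{(1)} − T_{0}^{(0)}| = 0.28251143 ≥ 5e-6
|T_{2}^{(2)} − T_{1}^{(1)}| = 0.00938081 ≥ 5e-6
|T_{3}^{(3)} − T_{2}^{(2)}| = 0.00040299 ≥ 5e-6
|T_{4}^{(4)} − T_{3}^{(3)}| = 0.00001059 ≥ 5e-6
|T_{5}^{(5)} − T_{4}^{(4)}| = 0.00000013 < 5e-6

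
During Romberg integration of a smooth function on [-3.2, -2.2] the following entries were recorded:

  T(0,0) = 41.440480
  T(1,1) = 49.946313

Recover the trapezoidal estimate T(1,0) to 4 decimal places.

From T(1,1) = (4·T(1,0) − T(0,0))/3, solve for T(1,0):
4·T(1,0) = 3·49.946313 + 41.440480 = 191.279419
T(1,0) = 47.819855

47.8199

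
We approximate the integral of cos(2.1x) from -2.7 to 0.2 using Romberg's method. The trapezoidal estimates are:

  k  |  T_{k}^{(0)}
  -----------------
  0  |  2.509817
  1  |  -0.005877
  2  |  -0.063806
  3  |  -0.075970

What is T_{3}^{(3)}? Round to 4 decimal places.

Richardson extrapolation on the trapezoidal column (denominator 4−1=3):
T_{1}^{(1)} = (4·(-0.005877) − 2.509817) / 3 = -0.844442
T_{2}^{(1)} = -0.063806 + (-0.063806 − (-0.005877))/3 = -0.083116
T_{3}^{(1)} = (4·(-0.075970) − (-0.063806)) / 3 = -0.080025
T_{2}^{(2)} = (16·(-0.083116) − (-0.844442)) / 15 = -0.032361
T_{3}^{(2)} = (16·(-0.080025) − (-0.083116)) / 15 = -0.079819
T_{3}^{(3)} = (64·(-0.079819) − (-0.032361)) / 63 = -0.080572

-0.0806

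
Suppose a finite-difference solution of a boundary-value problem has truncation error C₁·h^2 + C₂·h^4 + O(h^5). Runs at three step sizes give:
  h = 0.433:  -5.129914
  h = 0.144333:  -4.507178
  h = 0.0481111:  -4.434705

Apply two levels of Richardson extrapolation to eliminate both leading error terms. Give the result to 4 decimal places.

-4.4256

First eliminate the h^2 term (factor 3^2 = 9):
  B₁ = (9·(-4.507178) − (-5.129914))/8 = -4.429336
  B₂ = (9·(-4.434705) − (-4.507178))/8 = -4.425646
Then eliminate the h^4 term (factor 3^4 = 81):
  (81·(-4.425646) − (-4.429336))/80 = -4.425600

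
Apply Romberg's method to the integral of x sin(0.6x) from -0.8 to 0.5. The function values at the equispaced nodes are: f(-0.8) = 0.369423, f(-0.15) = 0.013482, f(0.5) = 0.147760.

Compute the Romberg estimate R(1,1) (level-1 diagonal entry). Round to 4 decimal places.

R(0,0) (trapezoid, 1 panel, h=1.3000): 0.336169
R(1,0) (trapezoid, 2 panels, h=0.6500): 0.176848
R(1,1) = 0.176848 + (0.176848 − 0.336169)/3 = 0.123741

0.1237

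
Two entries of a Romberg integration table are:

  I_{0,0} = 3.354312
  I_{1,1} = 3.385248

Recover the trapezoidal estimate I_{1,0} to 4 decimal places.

3.3775

From I_{1,1} = (4·I_{1,0} − I_{0,0})/3, solve for I_{1,0}:
4·I_{1,0} = 3·3.385248 + 3.354312 = 13.510056
I_{1,0} = 3.377514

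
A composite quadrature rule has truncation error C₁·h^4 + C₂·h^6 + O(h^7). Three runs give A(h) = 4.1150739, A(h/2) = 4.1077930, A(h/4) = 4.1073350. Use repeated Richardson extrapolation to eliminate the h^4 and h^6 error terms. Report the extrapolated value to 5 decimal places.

First eliminate the h^4 term (factor 2^4 = 16):
  B₁ = (16·4.1077930 − 4.1150739)/15 = 4.1073076
  B₂ = (16·4.1073350 − 4.1077930)/15 = 4.1073045
Then eliminate the h^6 term (factor 2^6 = 64):
  (64·4.1073045 − 4.1073076)/63 = 4.1073045

4.10730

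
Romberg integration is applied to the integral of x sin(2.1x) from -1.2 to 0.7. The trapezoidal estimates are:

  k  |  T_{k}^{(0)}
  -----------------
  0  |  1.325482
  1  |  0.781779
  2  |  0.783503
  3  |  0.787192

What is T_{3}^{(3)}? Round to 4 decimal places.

0.7886

Richardson extrapolation on the trapezoidal column (denominator 4−1=3):
T_{1}^{(1)} = (4·0.781779 − 1.325482) / 3 = 0.600545
T_{2}^{(1)} = (4·0.783503 − 0.781779) / 3 = 0.784078
T_{3}^{(1)} = 0.787192 + (0.787192 − 0.783503)/3 = 0.788422
T_{2}^{(2)} = 0.784078 + (0.784078 − 0.600545)/15 = 0.796314
T_{3}^{(2)} = (16·0.788422 − 0.784078) / 15 = 0.788712
T_{3}^{(3)} = (64·0.788712 − 0.796314) / 63 = 0.788591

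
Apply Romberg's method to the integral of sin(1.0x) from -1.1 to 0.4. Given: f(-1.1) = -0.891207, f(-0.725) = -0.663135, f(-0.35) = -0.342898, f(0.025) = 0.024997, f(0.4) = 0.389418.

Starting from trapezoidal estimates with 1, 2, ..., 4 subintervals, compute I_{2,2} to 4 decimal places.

I_{0,0} (trapezoid, 1 panel, h=1.5000): -0.376342
I_{1,0} (trapezoid, 2 panels, h=0.7500): -0.445344
I_{2,0} (trapezoid, 4 panels, h=0.3750): -0.461974
I_{1,1} = -0.445344 + (-0.445344 − (-0.376342))/3 = -0.468345
I_{2,1} = -0.461974 + (-0.461974 − (-0.445344))/3 = -0.467517
I_{2,2} = -0.467517 + (-0.467517 − (-0.468345))/15 = -0.467462

-0.4675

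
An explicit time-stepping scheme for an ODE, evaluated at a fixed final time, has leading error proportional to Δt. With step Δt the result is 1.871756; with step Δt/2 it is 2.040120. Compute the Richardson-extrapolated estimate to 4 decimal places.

The leading error scales as Δt; refining by a factor of 2 reduces it by 2^1 = 2.
Extrapolated value = (2·A(Δt/2) − A(Δt)) / (2 − 1)
= (2·2.040120 − 1.871756) / 1
= 2.208484 / 1 = 2.208484

2.2085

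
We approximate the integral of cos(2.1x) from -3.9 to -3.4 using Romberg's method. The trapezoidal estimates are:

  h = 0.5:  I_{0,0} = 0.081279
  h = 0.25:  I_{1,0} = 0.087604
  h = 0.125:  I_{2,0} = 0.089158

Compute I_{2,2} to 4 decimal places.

Richardson extrapolation on the trapezoidal column (denominator 4−1=3):
I_{1,1} = (4·0.087604 − 0.081279) / 3 = 0.089712
I_{2,1} = 0.089158 + (0.089158 − 0.087604)/3 = 0.089676
I_{2,2} = (16·0.089676 − 0.089712) / 15 = 0.089674

0.0897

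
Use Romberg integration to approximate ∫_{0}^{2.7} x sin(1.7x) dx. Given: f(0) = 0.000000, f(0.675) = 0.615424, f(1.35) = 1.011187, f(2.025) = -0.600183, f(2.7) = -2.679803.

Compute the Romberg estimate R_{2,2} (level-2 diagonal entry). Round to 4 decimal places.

-0.1841

R_{0,0} (trapezoid, 1 panel, h=2.7000): -3.617734
R_{1,0} (trapezoid, 2 panels, h=1.3500): -0.443765
R_{2,0} (trapezoid, 4 panels, h=0.6750): -0.211595
R_{1,1} = -0.443765 + (-0.443765 − (-3.617734))/3 = 0.614225
R_{2,1} = -0.211595 + (-0.211595 − (-0.443765))/3 = -0.134205
R_{2,2} = -0.134205 + (-0.134205 − 0.614225)/15 = -0.184100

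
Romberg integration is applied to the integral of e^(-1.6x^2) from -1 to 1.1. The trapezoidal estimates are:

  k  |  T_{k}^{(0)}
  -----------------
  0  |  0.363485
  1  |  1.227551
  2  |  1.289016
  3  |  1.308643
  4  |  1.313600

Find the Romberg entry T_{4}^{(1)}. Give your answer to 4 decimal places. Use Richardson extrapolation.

1.3153

Richardson extrapolation on the trapezoidal column (denominator 4−1=3):
T_{4}^{(1)} = (4·1.313600 − 1.308643) / 3 = 1.315252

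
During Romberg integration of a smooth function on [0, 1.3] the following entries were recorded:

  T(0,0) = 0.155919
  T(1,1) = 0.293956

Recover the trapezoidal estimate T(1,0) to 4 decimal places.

From T(1,1) = (4·T(1,0) − T(0,0))/3, solve for T(1,0):
4·T(1,0) = 3·0.293956 + 0.155919 = 1.037787
T(1,0) = 0.259447

0.2594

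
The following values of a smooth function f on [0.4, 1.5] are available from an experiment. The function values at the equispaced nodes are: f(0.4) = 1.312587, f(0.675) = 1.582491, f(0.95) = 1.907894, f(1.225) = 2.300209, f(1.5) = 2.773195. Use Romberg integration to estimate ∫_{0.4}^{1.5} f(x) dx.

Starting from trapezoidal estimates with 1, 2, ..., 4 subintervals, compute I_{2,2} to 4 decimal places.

2.1480

I_{0,0} (trapezoid, 1 panel, h=1.1000): 2.247180
I_{1,0} (trapezoid, 2 panels, h=0.5500): 2.172932
I_{2,0} (trapezoid, 4 panels, h=0.2750): 2.154208
I_{1,1} = 2.172932 + (2.172932 − 2.247180)/3 = 2.148183
I_{2,1} = 2.154208 + (2.154208 − 2.172932)/3 = 2.147967
I_{2,2} = 2.147967 + (2.147967 − 2.148183)/15 = 2.147953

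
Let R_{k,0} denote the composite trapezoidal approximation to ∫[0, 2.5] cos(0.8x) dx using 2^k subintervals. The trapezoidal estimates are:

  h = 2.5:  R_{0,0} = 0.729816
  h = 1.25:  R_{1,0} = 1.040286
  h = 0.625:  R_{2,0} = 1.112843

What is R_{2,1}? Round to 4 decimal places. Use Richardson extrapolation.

1.1370

R_{2,1} = (4·1.112843 − 1.040286) / 3 = 1.137029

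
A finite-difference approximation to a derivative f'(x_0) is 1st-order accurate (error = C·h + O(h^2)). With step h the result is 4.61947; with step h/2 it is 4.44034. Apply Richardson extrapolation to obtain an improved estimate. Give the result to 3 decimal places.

4.261

Extrapolated value = (2·A(h/2) − A(h)) / (2 − 1)
= (2·4.44034 − 4.61947) / 1
= 4.26121 / 1 = 4.26121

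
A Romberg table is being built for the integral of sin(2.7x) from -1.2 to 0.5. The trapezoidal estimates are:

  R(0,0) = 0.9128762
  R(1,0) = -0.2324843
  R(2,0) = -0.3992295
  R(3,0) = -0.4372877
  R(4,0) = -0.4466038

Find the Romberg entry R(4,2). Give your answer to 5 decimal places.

R(3,1) = (4·(-0.4372877) − (-0.3992295)) / 3 = -0.4499738
R(4,1) = -0.4466038 + (-0.4466038 − (-0.4372877))/3 = -0.4497092
R(4,2) = -0.4497092 + (-0.4497092 − (-0.4499738))/15 = -0.4496916
(Column j=1 coincides with Simpson's rule on the same nodes.)

-0.44969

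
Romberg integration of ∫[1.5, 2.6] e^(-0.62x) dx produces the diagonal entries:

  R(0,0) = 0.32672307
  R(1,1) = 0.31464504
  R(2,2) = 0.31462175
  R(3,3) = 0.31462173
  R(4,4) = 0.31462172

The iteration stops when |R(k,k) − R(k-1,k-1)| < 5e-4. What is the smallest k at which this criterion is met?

k = 2

|R(1,1) − R(0,0)| = 0.01207803 ≥ 5e-4
|R(2,2) − R(1,1)| = 0.00002329 < 5e-4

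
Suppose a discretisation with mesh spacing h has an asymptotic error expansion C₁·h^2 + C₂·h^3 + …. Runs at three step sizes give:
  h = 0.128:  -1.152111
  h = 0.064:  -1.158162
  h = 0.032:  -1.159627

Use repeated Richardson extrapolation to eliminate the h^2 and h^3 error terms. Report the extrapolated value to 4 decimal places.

First eliminate the h^2 term (factor 2^2 = 4):
  B₁ = (4·(-1.158162) − (-1.152111))/3 = -1.160179
  B₂ = (4·(-1.159627) − (-1.158162))/3 = -1.160115
Then eliminate the h^3 term (factor 2^3 = 8):
  (8·(-1.160115) − (-1.160179))/7 = -1.160106

-1.1601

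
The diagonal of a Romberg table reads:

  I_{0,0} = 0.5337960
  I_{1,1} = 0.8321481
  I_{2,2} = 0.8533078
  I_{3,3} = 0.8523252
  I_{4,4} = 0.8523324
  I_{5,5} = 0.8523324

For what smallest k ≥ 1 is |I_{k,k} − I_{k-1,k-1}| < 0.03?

k = 2

|I_{1,1} − I_{0,0}| = 0.2983521 ≥ 0.03
|I_{2,2} − I_{1,1}| = 0.0211597 < 0.03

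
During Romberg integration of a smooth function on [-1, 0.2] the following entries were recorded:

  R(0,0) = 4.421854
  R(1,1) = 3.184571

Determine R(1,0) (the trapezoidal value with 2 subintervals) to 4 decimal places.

From R(1,1) = (4·R(1,0) − R(0,0))/3, solve for R(1,0):
4·R(1,0) = 3·3.184571 + 4.421854 = 13.975567
R(1,0) = 3.493892

3.4939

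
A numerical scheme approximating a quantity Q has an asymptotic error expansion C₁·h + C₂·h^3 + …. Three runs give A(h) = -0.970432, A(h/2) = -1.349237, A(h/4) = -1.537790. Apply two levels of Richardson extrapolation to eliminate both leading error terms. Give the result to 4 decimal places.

First eliminate the h term (factor 2^1 = 2):
  B₁ = (2·(-1.349237) − (-0.970432))/1 = -1.728042
  B₂ = (2·(-1.537790) − (-1.349237))/1 = -1.726343
Then eliminate the h^3 term (factor 2^3 = 8):
  (8·(-1.726343) − (-1.728042))/7 = -1.726100

-1.7261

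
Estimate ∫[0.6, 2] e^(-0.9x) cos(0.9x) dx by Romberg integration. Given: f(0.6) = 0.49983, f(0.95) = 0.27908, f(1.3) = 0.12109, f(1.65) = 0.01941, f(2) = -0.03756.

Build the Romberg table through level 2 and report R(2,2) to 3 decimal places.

0.222

R(0,0) (trapezoid, 1 panel, h=1.4000): 0.32359
R(1,0) (trapezoid, 2 panels, h=0.7000): 0.24656
R(2,0) (trapezoid, 4 panels, h=0.3500): 0.22775
R(1,1) = 0.24656 + (0.24656 − 0.32359)/3 = 0.22088
R(2,1) = 0.22775 + (0.22775 − 0.24656)/3 = 0.22148
R(2,2) = 0.22148 + (0.22148 − 0.22088)/15 = 0.22152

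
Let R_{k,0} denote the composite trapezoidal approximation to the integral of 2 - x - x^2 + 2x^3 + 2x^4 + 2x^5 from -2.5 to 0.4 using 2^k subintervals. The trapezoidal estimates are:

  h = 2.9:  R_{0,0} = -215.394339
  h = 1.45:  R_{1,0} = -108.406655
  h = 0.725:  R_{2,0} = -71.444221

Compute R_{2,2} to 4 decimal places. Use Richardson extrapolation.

Richardson extrapolation on the trapezoidal column (denominator 4−1=3):
R_{1,1} = -108.406655 + (-108.406655 − (-215.394339))/3 = -72.744094
R_{2,1} = -71.444221 + (-71.444221 − (-108.406655))/3 = -59.123410
R_{2,2} = -59.123410 + (-59.123410 − (-72.744094))/15 = -58.215364
(Column j=1 coincides with Simpson's rule on the same nodes.)

-58.2154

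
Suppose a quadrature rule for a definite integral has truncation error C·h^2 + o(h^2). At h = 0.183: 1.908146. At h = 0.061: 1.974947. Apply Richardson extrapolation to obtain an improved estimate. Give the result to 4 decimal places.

The leading error scales as h^2; refining by a factor of 3 reduces it by 3^2 = 9.
Extrapolated value = (9·A(h/3) − A(h)) / (9 − 1)
= (9·1.974947 − 1.908146) / 8
= 15.866377 / 8 = 1.983297

1.9833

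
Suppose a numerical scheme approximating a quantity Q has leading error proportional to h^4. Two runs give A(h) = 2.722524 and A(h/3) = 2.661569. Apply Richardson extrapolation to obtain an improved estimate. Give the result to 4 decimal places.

Extrapolated value = (81·A(h/3) − A(h)) / (81 − 1)
= (81·2.661569 − 2.722524) / 80
= 212.864565 / 80 = 2.660807

2.6608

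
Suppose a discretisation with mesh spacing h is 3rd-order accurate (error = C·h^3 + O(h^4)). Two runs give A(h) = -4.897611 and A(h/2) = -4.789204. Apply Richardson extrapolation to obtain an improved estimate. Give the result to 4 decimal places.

The leading error scales as h^3; refining by a factor of 2 reduces it by 2^3 = 8.
Extrapolated value = (8·A(h/2) − A(h)) / (8 − 1)
= (8·(-4.789204) − (-4.897611)) / 7
= -33.416021 / 7 = -4.773717

-4.7737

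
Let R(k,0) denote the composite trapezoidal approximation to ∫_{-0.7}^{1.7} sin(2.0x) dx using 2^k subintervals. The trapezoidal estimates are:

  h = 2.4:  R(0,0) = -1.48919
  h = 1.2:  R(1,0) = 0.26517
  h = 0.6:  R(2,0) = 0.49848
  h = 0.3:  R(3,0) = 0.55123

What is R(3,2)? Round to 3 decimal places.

0.568

R(2,1) = 0.49848 + (0.49848 − 0.26517)/3 = 0.57625
R(3,1) = (4·0.55123 − 0.49848) / 3 = 0.56881
R(3,2) = 0.56881 + (0.56881 − 0.57625)/15 = 0.56831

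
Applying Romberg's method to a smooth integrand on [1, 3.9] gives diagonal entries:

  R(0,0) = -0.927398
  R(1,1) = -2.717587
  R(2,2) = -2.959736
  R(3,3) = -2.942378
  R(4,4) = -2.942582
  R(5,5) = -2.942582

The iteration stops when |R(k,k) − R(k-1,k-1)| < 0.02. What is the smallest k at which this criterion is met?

|R(1,1) − R(0,0)| = 1.790189 ≥ 0.02
|R(2,2) − R(1,1)| = 0.242149 ≥ 0.02
|R(3,3) − R(2,2)| = 0.017358 < 0.02

k = 3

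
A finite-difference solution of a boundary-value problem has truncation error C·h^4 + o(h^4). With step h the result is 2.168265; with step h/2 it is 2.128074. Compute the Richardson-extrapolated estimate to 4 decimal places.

2.1254

The leading error scales as h^4; refining by a factor of 2 reduces it by 2^4 = 16.
Extrapolated value = (16·A(h/2) − A(h)) / (16 − 1)
= (16·2.128074 − 2.168265) / 15
= 31.880919 / 15 = 2.125395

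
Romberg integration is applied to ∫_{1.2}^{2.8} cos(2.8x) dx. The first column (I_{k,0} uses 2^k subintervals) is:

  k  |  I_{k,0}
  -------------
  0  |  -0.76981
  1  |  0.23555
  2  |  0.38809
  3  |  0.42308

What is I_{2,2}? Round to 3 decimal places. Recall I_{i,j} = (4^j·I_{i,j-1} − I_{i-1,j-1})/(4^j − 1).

0.430

Richardson extrapolation on the trapezoidal column (denominator 4−1=3):
I_{1,1} = (4·0.23555 − (-0.76981)) / 3 = 0.57067
I_{2,1} = (4·0.38809 − 0.23555) / 3 = 0.43894
I_{2,2} = (16·0.43894 − 0.57067) / 15 = 0.43016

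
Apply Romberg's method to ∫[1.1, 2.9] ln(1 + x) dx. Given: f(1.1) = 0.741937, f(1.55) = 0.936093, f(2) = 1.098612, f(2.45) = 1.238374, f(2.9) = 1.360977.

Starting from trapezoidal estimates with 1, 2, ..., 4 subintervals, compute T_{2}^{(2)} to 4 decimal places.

1.9497

T_{0}^{(0)} (trapezoid, 1 panel, h=1.8000): 1.892623
T_{1}^{(0)} (trapezoid, 2 panels, h=0.9000): 1.935062
T_{2}^{(0)} (trapezoid, 4 panels, h=0.4500): 1.946041
T_{1}^{(1)} = 1.935062 + (1.935062 − 1.892623)/3 = 1.949208
T_{2}^{(1)} = 1.946041 + (1.946041 − 1.935062)/3 = 1.949701
T_{2}^{(2)} = 1.949701 + (1.949701 − 1.949208)/15 = 1.949734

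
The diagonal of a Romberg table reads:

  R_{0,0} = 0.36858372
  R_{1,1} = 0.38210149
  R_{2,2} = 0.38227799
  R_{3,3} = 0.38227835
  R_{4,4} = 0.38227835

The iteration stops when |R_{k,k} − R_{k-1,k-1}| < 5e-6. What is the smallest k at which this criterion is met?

|R_{1,1} − R_{0,0}| = 0.01351777 ≥ 5e-6
|R_{2,2} − R_{1,1}| = 0.00017650 ≥ 5e-6
|R_{3,3} − R_{2,2}| = 0.00000036 < 5e-6

k = 3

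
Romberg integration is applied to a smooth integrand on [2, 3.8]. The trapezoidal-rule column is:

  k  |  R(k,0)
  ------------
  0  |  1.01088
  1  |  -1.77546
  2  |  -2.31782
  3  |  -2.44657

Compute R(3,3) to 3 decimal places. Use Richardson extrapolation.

-2.489

Richardson extrapolation on the trapezoidal column (denominator 4−1=3):
R(1,1) = (4·(-1.77546) − 1.01088) / 3 = -2.70424
R(2,1) = -2.31782 + (-2.31782 − (-1.77546))/3 = -2.49861
R(3,1) = -2.44657 + (-2.44657 − (-2.31782))/3 = -2.48949
R(2,2) = (16·(-2.49861) − (-2.70424)) / 15 = -2.48490
R(3,2) = -2.48949 + (-2.48949 − (-2.49861))/15 = -2.48888
R(3,3) = (64·(-2.48888) − (-2.48490)) / 63 = -2.48894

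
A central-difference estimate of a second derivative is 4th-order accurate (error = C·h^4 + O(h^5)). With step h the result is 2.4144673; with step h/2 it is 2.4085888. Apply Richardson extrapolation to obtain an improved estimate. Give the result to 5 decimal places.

2.40820

The leading error scales as h^4; refining by a factor of 2 reduces it by 2^4 = 16.
Extrapolated value = (16·A(h/2) − A(h)) / (16 − 1)
= (16·2.4085888 − 2.4144673) / 15
= 36.1229535 / 15 = 2.4081969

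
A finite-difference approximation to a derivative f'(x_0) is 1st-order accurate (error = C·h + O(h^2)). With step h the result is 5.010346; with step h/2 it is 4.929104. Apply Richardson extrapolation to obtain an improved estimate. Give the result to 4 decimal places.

Extrapolated value = (2·A(h/2) − A(h)) / (2 − 1)
= (2·4.929104 − 5.010346) / 1
= 4.847862 / 1 = 4.847862

4.8479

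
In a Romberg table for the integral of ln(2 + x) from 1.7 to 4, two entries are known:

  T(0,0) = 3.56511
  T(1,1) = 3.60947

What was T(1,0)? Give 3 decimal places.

3.598

From T(1,1) = (4·T(1,0) − T(0,0))/3, solve for T(1,0):
4·T(1,0) = 3·3.60947 + 3.56511 = 14.39352
T(1,0) = 3.59838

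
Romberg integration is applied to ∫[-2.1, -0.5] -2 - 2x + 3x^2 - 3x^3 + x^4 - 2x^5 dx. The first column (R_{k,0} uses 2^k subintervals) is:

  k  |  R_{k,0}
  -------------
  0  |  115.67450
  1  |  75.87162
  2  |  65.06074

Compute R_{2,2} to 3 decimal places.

R_{1,1} = 75.87162 + (75.87162 − 115.67450)/3 = 62.60399
R_{2,1} = (4·65.06074 − 75.87162) / 3 = 61.45711
R_{2,2} = (16·61.45711 − 62.60399) / 15 = 61.38065

61.381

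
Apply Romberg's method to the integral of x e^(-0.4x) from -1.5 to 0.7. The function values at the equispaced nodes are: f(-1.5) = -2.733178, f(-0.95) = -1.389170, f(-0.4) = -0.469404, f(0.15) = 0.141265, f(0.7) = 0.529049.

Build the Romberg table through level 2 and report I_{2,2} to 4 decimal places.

-1.4910

I_{0,0} (trapezoid, 1 panel, h=2.2000): -2.424542
I_{1,0} (trapezoid, 2 panels, h=1.1000): -1.728615
I_{2,0} (trapezoid, 4 panels, h=0.5500): -1.550655
I_{1,1} = -1.728615 + (-1.728615 − (-2.424542))/3 = -1.496639
I_{2,1} = -1.550655 + (-1.550655 − (-1.728615))/3 = -1.491335
I_{2,2} = -1.491335 + (-1.491335 − (-1.496639))/15 = -1.490981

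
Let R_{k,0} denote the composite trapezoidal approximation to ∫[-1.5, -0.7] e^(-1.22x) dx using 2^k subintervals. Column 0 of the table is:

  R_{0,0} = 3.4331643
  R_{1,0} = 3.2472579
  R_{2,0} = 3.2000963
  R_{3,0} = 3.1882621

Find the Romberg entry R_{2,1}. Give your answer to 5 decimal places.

3.18438

Richardson extrapolation on the trapezoidal column (denominator 4−1=3):
R_{2,1} = (4·3.2000963 − 3.2472579) / 3 = 3.1843758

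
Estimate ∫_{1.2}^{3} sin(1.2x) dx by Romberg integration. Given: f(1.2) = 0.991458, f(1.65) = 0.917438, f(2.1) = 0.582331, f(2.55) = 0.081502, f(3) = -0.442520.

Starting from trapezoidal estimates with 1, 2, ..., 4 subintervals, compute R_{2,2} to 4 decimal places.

R_{0,0} (trapezoid, 1 panel, h=1.8000): 0.494044
R_{1,0} (trapezoid, 2 panels, h=0.9000): 0.771120
R_{2,0} (trapezoid, 4 panels, h=0.4500): 0.835083
R_{1,1} = 0.771120 + (0.771120 − 0.494044)/3 = 0.863479
R_{2,1} = 0.835083 + (0.835083 − 0.771120)/3 = 0.856404
R_{2,2} = 0.856404 + (0.856404 − 0.863479)/15 = 0.855932

0.8559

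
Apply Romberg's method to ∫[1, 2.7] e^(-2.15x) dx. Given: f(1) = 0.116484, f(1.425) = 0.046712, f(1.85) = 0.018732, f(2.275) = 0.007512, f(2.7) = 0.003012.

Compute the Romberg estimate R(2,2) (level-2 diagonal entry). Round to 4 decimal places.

0.0528

R(0,0) (trapezoid, 1 panel, h=1.7000): 0.101572
R(1,0) (trapezoid, 2 panels, h=0.8500): 0.066708
R(2,0) (trapezoid, 4 panels, h=0.4250): 0.056399
R(1,1) = 0.066708 + (0.066708 − 0.101572)/3 = 0.055087
R(2,1) = 0.056399 + (0.056399 − 0.066708)/3 = 0.052963
R(2,2) = 0.052963 + (0.052963 − 0.055087)/15 = 0.052821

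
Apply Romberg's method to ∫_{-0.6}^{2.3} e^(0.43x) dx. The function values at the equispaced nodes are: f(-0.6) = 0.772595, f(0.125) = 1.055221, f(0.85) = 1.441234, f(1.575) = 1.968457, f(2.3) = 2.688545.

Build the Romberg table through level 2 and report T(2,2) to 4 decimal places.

T(0,0) (trapezoid, 1 panel, h=2.9000): 5.018653
T(1,0) (trapezoid, 2 panels, h=1.4500): 4.599116
T(2,0) (trapezoid, 4 panels, h=0.7250): 4.491724
T(1,1) = 4.599116 + (4.599116 − 5.018653)/3 = 4.459270
T(2,1) = 4.491724 + (4.491724 − 4.599116)/3 = 4.455927
T(2,2) = 4.455927 + (4.455927 − 4.459270)/15 = 4.455704

4.4557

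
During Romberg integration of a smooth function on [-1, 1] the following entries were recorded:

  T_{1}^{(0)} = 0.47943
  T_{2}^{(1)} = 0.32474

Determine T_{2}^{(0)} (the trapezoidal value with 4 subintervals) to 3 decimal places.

From T_{2}^{(1)} = (4·T_{2}^{(0)} − T_{1}^{(0)})/3, solve for T_{2}^{(0)}:
4·T_{2}^{(0)} = 3·0.32474 + 0.47943 = 1.45365
T_{2}^{(0)} = 0.36341

0.363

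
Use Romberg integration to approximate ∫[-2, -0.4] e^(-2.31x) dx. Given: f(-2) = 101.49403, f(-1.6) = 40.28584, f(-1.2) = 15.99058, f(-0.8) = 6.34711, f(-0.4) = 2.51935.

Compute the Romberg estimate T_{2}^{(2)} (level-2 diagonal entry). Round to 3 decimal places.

42.884

T_{0}^{(0)} (trapezoid, 1 panel, h=1.6000): 83.21070
T_{1}^{(0)} (trapezoid, 2 panels, h=0.8000): 54.39782
T_{2}^{(0)} (trapezoid, 4 panels, h=0.4000): 45.85209
T_{1}^{(1)} = 54.39782 + (54.39782 − 83.21070)/3 = 44.79353
T_{2}^{(1)} = 45.85209 + (45.85209 − 54.39782)/3 = 43.00351
T_{2}^{(2)} = 43.00351 + (43.00351 − 44.79353)/15 = 42.88418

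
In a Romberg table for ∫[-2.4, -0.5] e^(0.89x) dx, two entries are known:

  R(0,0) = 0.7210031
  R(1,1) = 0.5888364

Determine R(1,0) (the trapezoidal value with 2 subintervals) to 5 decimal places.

0.62188

From R(1,1) = (4·R(1,0) − R(0,0))/3, solve for R(1,0):
4·R(1,0) = 3·0.5888364 + 0.7210031 = 2.4875123
R(1,0) = 0.6218781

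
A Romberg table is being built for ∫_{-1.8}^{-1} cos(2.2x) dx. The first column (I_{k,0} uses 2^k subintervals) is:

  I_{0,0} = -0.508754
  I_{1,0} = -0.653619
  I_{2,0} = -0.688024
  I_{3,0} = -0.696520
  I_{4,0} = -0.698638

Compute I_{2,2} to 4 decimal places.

Richardson extrapolation on the trapezoidal column (denominator 4−1=3):
I_{1,1} = -0.653619 + (-0.653619 − (-0.508754))/3 = -0.701907
I_{2,1} = -0.688024 + (-0.688024 − (-0.653619))/3 = -0.699492
I_{2,2} = -0.699492 + (-0.699492 − (-0.701907))/15 = -0.699331
(Column j=1 coincides with Simpson's rule on the same nodes.)

-0.6993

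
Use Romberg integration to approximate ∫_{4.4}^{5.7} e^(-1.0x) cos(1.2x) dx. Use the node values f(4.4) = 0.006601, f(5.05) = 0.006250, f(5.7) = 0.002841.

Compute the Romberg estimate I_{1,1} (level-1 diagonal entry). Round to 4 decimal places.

I_{0,0} (trapezoid, 1 panel, h=1.3000): 0.006137
I_{1,0} (trapezoid, 2 panels, h=0.6500): 0.007131
I_{1,1} = 0.007131 + (0.007131 − 0.006137)/3 = 0.007462

0.0075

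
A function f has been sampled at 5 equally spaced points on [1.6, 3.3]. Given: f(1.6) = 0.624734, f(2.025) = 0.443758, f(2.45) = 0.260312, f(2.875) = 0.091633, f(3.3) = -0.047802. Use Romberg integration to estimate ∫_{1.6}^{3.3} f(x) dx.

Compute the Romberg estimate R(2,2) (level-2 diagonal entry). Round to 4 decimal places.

0.4589

R(0,0) (trapezoid, 1 panel, h=1.7000): 0.490392
R(1,0) (trapezoid, 2 panels, h=0.8500): 0.466461
R(2,0) (trapezoid, 4 panels, h=0.4250): 0.460772
R(1,1) = 0.466461 + (0.466461 − 0.490392)/3 = 0.458484
R(2,1) = 0.460772 + (0.460772 − 0.466461)/3 = 0.458876
R(2,2) = 0.458876 + (0.458876 − 0.458484)/15 = 0.458902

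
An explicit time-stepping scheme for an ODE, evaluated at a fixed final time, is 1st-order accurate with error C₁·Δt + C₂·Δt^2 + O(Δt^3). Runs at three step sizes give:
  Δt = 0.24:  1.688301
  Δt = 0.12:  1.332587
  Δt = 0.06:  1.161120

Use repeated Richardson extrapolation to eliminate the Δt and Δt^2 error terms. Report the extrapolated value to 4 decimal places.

0.9939

First eliminate the Δt term (factor 2^1 = 2):
  B₁ = (2·1.332587 − 1.688301)/1 = 0.976873
  B₂ = (2·1.161120 − 1.332587)/1 = 0.989653
Then eliminate the Δt^2 term (factor 2^2 = 4):
  (4·0.989653 − 0.976873)/3 = 0.993913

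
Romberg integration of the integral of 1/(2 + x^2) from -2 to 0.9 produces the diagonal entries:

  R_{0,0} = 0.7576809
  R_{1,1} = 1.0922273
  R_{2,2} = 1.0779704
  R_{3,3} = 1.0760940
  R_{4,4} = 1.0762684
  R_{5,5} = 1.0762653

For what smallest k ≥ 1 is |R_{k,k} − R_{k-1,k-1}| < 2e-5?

|R_{1,1} − R_{0,0}| = 0.3345464 ≥ 2e-5
|R_{2,2} − R_{1,1}| = 0.0142569 ≥ 2e-5
|R_{3,3} − R_{2,2}| = 0.0018764 ≥ 2e-5
|R_{4,4} − R_{3,3}| = 0.0001744 ≥ 2e-5
|R_{5,5} − R_{4,4}| = 0.0000031 < 2e-5

k = 5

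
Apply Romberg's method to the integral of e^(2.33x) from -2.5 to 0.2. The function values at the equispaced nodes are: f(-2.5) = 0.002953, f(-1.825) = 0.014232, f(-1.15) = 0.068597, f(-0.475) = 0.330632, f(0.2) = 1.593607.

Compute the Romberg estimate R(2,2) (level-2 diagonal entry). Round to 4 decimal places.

R(0,0) (trapezoid, 1 panel, h=2.7000): 2.155356
R(1,0) (trapezoid, 2 panels, h=1.3500): 1.170284
R(2,0) (trapezoid, 4 panels, h=0.6750): 0.817925
R(1,1) = 1.170284 + (1.170284 − 2.155356)/3 = 0.841927
R(2,1) = 0.817925 + (0.817925 − 1.170284)/3 = 0.700472
R(2,2) = 0.700472 + (0.700472 − 0.841927)/15 = 0.691042

0.6910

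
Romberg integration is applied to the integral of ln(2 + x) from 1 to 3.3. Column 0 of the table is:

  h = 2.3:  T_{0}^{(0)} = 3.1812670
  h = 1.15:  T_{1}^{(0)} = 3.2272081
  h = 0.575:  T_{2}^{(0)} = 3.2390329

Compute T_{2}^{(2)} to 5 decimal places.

3.24300

T_{1}^{(1)} = (4·3.2272081 − 3.1812670) / 3 = 3.2425218
T_{2}^{(1)} = (4·3.2390329 − 3.2272081) / 3 = 3.2429745
T_{2}^{(2)} = 3.2429745 + (3.2429745 − 3.2425218)/15 = 3.2430047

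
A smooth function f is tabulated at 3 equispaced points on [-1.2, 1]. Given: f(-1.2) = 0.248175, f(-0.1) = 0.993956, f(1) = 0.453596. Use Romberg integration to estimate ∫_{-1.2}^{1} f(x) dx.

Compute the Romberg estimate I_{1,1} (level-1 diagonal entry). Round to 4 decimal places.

I_{0,0} (trapezoid, 1 panel, h=2.2000): 0.771948
I_{1,0} (trapezoid, 2 panels, h=1.1000): 1.479326
I_{1,1} = 1.479326 + (1.479326 − 0.771948)/3 = 1.715119

1.7151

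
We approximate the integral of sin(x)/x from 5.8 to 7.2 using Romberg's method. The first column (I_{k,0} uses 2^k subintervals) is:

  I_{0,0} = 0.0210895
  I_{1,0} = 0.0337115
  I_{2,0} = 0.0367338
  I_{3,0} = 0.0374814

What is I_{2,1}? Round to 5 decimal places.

0.03774

I_{2,1} = (4·0.0367338 − 0.0337115) / 3 = 0.0377412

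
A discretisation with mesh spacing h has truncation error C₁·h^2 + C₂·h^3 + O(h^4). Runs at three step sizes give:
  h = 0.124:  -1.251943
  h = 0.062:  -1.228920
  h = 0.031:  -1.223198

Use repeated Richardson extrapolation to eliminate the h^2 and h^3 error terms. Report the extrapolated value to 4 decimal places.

-1.2213

First eliminate the h^2 term (factor 2^2 = 4):
  B₁ = (4·(-1.228920) − (-1.251943))/3 = -1.221246
  B₂ = (4·(-1.223198) − (-1.228920))/3 = -1.221291
Then eliminate the h^3 term (factor 2^3 = 8):
  (8·(-1.221291) − (-1.221246))/7 = -1.221297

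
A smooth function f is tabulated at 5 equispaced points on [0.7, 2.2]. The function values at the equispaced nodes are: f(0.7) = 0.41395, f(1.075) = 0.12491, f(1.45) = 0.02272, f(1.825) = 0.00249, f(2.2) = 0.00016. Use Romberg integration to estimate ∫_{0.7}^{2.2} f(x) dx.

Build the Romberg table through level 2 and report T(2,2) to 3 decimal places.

T(0,0) (trapezoid, 1 panel, h=1.5000): 0.31058
T(1,0) (trapezoid, 2 panels, h=0.7500): 0.17233
T(2,0) (trapezoid, 4 panels, h=0.3750): 0.13394
T(1,1) = 0.17233 + (0.17233 − 0.31058)/3 = 0.12625
T(2,1) = 0.13394 + (0.13394 − 0.17233)/3 = 0.12114
T(2,2) = 0.12114 + (0.12114 − 0.12625)/15 = 0.12080

0.121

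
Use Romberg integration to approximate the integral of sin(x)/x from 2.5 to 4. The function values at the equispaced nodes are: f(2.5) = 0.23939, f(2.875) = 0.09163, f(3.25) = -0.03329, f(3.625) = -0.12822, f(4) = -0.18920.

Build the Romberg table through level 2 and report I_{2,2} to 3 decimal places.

-0.020

I_{0,0} (trapezoid, 1 panel, h=1.5000): 0.03764
I_{1,0} (trapezoid, 2 panels, h=0.7500): -0.00615
I_{2,0} (trapezoid, 4 panels, h=0.3750): -0.01679
I_{1,1} = -0.00615 + (-0.00615 − 0.03764)/3 = -0.02075
I_{2,1} = -0.01679 + (-0.01679 − (-0.00615))/3 = -0.02034
I_{2,2} = -0.02034 + (-0.02034 − (-0.02075))/15 = -0.02031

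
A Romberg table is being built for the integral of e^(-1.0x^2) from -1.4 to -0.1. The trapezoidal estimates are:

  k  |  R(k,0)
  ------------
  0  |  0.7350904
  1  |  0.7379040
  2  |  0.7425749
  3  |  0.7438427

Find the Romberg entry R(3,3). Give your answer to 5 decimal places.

R(1,1) = (4·0.7379040 − 0.7350904) / 3 = 0.7388419
R(2,1) = 0.7425749 + (0.7425749 − 0.7379040)/3 = 0.7441319
R(3,1) = (4·0.7438427 − 0.7425749) / 3 = 0.7442653
R(2,2) = 0.7441319 + (0.7441319 − 0.7388419)/15 = 0.7444846
R(3,2) = 0.7442653 + (0.7442653 − 0.7441319)/15 = 0.7442742
R(3,3) = (64·0.7442742 − 0.7444846) / 63 = 0.7442709

0.74427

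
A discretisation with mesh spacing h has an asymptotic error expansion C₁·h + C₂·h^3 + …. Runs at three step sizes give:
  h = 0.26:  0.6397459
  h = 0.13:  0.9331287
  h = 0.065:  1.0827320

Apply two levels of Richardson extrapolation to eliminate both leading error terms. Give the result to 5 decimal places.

1.23317

First eliminate the h term (factor 2^1 = 2):
  B₁ = (2·0.9331287 − 0.6397459)/1 = 1.2265115
  B₂ = (2·1.0827320 − 0.9331287)/1 = 1.2323353
Then eliminate the h^3 term (factor 2^3 = 8):
  (8·1.2323353 − 1.2265115)/7 = 1.2331673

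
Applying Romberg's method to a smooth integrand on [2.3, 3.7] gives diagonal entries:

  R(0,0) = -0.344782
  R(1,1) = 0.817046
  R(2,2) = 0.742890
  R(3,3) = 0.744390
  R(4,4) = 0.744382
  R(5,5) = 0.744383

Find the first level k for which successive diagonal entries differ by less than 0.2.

k = 2

|R(1,1) − R(0,0)| = 1.161828 ≥ 0.2
|R(2,2) − R(1,1)| = 0.074156 < 0.2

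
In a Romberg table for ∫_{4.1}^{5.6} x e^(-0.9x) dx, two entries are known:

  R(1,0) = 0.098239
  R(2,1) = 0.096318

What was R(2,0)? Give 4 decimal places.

0.0968

From R(2,1) = (4·R(2,0) − R(1,0))/3, solve for R(2,0):
4·R(2,0) = 3·0.096318 + 0.098239 = 0.387193
R(2,0) = 0.096798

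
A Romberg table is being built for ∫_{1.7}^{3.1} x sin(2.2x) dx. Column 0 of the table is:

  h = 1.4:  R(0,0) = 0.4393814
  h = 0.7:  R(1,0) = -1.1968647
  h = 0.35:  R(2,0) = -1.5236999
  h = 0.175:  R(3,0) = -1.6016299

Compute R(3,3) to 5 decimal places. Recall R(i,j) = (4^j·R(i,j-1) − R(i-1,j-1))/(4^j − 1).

-1.62730

R(1,1) = -1.1968647 + (-1.1968647 − 0.4393814)/3 = -1.7422801
R(2,1) = (4·(-1.5236999) − (-1.1968647)) / 3 = -1.6326450
R(3,1) = (4·(-1.6016299) − (-1.5236999)) / 3 = -1.6276066
R(2,2) = -1.6326450 + (-1.6326450 − (-1.7422801))/15 = -1.6253360
R(3,2) = -1.6276066 + (-1.6276066 − (-1.6326450))/15 = -1.6272707
R(3,3) = (64·(-1.6272707) − (-1.6253360)) / 63 = -1.6273014
(Column j=1 coincides with Simpson's rule on the same nodes.)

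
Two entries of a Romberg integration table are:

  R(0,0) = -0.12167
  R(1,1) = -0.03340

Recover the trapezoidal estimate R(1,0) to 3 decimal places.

-0.055

From R(1,1) = (4·R(1,0) − R(0,0))/3, solve for R(1,0):
4·R(1,0) = 3·(-0.03340) + (-0.12167) = -0.22187
R(1,0) = -0.05547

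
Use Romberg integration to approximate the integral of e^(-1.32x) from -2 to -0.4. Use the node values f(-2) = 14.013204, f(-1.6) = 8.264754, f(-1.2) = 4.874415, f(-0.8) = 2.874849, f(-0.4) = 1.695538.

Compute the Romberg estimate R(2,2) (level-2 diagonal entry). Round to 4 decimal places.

R(0,0) (trapezoid, 1 panel, h=1.6000): 12.566994
R(1,0) (trapezoid, 2 panels, h=0.8000): 10.183029
R(2,0) (trapezoid, 4 panels, h=0.4000): 9.547356
R(1,1) = 10.183029 + (10.183029 − 12.566994)/3 = 9.388374
R(2,1) = 9.547356 + (9.547356 − 10.183029)/3 = 9.335465
R(2,2) = 9.335465 + (9.335465 − 9.388374)/15 = 9.331938

9.3319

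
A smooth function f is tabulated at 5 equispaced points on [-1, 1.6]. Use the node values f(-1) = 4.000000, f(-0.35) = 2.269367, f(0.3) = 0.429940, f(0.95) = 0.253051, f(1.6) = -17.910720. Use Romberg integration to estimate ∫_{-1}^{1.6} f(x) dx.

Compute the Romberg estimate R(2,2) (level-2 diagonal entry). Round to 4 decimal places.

R(0,0) (trapezoid, 1 panel, h=2.6000): -18.083936
R(1,0) (trapezoid, 2 panels, h=1.3000): -8.483046
R(2,0) (trapezoid, 4 panels, h=0.6500): -2.601951
R(1,1) = -8.483046 + (-8.483046 − (-18.083936))/3 = -5.282749
R(2,1) = -2.601951 + (-2.601951 − (-8.483046))/3 = -0.641586
R(2,2) = -0.641586 + (-0.641586 − (-5.282749))/15 = -0.332175

-0.3322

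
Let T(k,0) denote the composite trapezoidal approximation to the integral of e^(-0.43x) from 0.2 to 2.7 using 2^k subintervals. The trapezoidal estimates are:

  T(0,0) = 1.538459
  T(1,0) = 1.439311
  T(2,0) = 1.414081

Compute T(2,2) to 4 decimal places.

1.4056

Richardson extrapolation on the trapezoidal column (denominator 4−1=3):
T(1,1) = 1.439311 + (1.439311 − 1.538459)/3 = 1.406262
T(2,1) = (4·1.414081 − 1.439311) / 3 = 1.405671
T(2,2) = 1.405671 + (1.405671 − 1.406262)/15 = 1.405632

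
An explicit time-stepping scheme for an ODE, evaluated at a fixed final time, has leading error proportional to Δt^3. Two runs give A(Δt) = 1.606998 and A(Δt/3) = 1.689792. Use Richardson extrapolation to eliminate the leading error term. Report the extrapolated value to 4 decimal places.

1.6930

The leading error scales as Δt^3; refining by a factor of 3 reduces it by 3^3 = 27.
Extrapolated value = (27·A(Δt/3) − A(Δt)) / (27 − 1)
= (27·1.689792 − 1.606998) / 26
= 44.017386 / 26 = 1.692976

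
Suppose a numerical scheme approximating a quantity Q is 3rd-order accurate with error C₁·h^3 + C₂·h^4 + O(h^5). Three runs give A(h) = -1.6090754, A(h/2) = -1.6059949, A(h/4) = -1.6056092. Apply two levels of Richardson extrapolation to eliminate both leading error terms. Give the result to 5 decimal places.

First eliminate the h^3 term (factor 2^3 = 8):
  B₁ = (8·(-1.6059949) − (-1.6090754))/7 = -1.6055548
  B₂ = (8·(-1.6056092) − (-1.6059949))/7 = -1.6055541
Then eliminate the h^4 term (factor 2^4 = 16):
  (16·(-1.6055541) − (-1.6055548))/15 = -1.6055541

-1.60555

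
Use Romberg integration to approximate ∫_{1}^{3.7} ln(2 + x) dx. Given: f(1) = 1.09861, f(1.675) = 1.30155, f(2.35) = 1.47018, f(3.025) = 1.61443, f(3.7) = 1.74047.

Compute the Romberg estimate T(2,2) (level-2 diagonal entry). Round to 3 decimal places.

T(0,0) (trapezoid, 1 panel, h=2.7000): 3.83276
T(1,0) (trapezoid, 2 panels, h=1.3500): 3.90112
T(2,0) (trapezoid, 4 panels, h=0.6750): 3.91885
T(1,1) = 3.90112 + (3.90112 − 3.83276)/3 = 3.92391
T(2,1) = 3.91885 + (3.91885 − 3.90112)/3 = 3.92476
T(2,2) = 3.92476 + (3.92476 − 3.92391)/15 = 3.92482

3.925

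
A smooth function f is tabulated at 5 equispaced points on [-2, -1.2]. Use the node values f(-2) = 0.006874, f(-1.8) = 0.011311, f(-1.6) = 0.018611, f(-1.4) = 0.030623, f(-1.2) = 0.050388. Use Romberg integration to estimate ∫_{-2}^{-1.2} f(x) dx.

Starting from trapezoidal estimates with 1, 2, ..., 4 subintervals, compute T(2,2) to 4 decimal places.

T(0,0) (trapezoid, 1 panel, h=0.8000): 0.022905
T(1,0) (trapezoid, 2 panels, h=0.4000): 0.018897
T(2,0) (trapezoid, 4 panels, h=0.2000): 0.017835
T(1,1) = 0.018897 + (0.018897 − 0.022905)/3 = 0.017561
T(2,1) = 0.017835 + (0.017835 − 0.018897)/3 = 0.017481
T(2,2) = 0.017481 + (0.017481 − 0.017561)/15 = 0.017476

0.0175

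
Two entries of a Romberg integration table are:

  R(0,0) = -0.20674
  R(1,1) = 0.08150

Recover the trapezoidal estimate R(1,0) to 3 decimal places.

0.009

From R(1,1) = (4·R(1,0) − R(0,0))/3, solve for R(1,0):
4·R(1,0) = 3·0.08150 + (-0.20674) = 0.03776
R(1,0) = 0.00944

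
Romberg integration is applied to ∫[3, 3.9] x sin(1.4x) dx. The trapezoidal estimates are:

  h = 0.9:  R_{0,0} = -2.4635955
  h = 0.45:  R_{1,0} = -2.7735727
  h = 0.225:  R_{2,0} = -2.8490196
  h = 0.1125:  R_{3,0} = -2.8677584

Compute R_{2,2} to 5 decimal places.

-2.87399

Richardson extrapolation on the trapezoidal column (denominator 4−1=3):
R_{1,1} = (4·(-2.7735727) − (-2.4635955)) / 3 = -2.8768984
R_{2,1} = -2.8490196 + (-2.8490196 − (-2.7735727))/3 = -2.8741686
R_{2,2} = (16·(-2.8741686) − (-2.8768984)) / 15 = -2.8739866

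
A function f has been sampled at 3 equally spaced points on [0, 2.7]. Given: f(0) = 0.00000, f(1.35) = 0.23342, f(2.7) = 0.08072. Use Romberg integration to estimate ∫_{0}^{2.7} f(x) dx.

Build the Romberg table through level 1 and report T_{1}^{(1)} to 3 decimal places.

T_{0}^{(0)} (trapezoid, 1 panel, h=2.7000): 0.10897
T_{1}^{(0)} (trapezoid, 2 panels, h=1.3500): 0.36960
T_{1}^{(1)} = 0.36960 + (0.36960 − 0.10897)/3 = 0.45648

0.456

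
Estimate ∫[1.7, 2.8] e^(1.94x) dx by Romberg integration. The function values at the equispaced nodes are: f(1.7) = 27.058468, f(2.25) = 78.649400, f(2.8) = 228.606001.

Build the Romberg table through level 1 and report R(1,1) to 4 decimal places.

R(0,0) (trapezoid, 1 panel, h=1.1000): 140.615458
R(1,0) (trapezoid, 2 panels, h=0.5500): 113.564899
R(1,1) = 113.564899 + (113.564899 − 140.615458)/3 = 104.548046

104.5480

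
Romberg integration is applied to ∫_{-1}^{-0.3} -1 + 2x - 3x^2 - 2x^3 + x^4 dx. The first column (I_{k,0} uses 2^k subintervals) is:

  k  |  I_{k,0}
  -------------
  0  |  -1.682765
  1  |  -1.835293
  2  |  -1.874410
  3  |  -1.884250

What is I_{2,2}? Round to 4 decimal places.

-1.8875

I_{1,1} = -1.835293 + (-1.835293 − (-1.682765))/3 = -1.886136
I_{2,1} = -1.874410 + (-1.874410 − (-1.835293))/3 = -1.887449
I_{2,2} = (16·(-1.887449) − (-1.886136)) / 15 = -1.887537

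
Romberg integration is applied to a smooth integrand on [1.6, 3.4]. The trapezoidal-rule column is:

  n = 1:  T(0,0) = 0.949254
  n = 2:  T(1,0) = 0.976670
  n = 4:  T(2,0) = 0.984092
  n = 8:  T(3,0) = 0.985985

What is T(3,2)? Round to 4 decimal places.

0.9866

T(2,1) = 0.984092 + (0.984092 − 0.976670)/3 = 0.986566
T(3,1) = (4·0.985985 − 0.984092) / 3 = 0.986616
T(3,2) = (16·0.986616 − 0.986566) / 15 = 0.986619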